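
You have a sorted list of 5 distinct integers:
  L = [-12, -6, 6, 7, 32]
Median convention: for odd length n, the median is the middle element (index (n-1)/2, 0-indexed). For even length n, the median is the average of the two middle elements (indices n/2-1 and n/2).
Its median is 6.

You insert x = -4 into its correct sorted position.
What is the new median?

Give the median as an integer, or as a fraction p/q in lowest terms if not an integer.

Answer: 1

Derivation:
Old list (sorted, length 5): [-12, -6, 6, 7, 32]
Old median = 6
Insert x = -4
Old length odd (5). Middle was index 2 = 6.
New length even (6). New median = avg of two middle elements.
x = -4: 2 elements are < x, 3 elements are > x.
New sorted list: [-12, -6, -4, 6, 7, 32]
New median = 1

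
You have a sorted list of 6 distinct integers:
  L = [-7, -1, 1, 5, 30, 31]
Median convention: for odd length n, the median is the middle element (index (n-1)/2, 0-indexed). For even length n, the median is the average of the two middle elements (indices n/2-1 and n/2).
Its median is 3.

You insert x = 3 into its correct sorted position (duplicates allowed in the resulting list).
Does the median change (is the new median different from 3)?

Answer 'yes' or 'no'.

Old median = 3
Insert x = 3
New median = 3
Changed? no

Answer: no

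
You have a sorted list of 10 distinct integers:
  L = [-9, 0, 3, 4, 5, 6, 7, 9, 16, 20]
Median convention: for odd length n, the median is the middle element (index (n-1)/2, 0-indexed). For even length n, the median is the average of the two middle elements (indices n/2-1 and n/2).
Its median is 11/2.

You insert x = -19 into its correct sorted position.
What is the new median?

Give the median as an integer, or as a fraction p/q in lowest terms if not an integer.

Answer: 5

Derivation:
Old list (sorted, length 10): [-9, 0, 3, 4, 5, 6, 7, 9, 16, 20]
Old median = 11/2
Insert x = -19
Old length even (10). Middle pair: indices 4,5 = 5,6.
New length odd (11). New median = single middle element.
x = -19: 0 elements are < x, 10 elements are > x.
New sorted list: [-19, -9, 0, 3, 4, 5, 6, 7, 9, 16, 20]
New median = 5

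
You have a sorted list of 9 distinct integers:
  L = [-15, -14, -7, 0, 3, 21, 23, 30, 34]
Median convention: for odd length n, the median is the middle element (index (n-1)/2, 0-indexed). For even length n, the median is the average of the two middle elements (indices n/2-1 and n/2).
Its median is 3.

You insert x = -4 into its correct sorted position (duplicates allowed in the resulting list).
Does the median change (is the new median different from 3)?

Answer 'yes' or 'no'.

Old median = 3
Insert x = -4
New median = 3/2
Changed? yes

Answer: yes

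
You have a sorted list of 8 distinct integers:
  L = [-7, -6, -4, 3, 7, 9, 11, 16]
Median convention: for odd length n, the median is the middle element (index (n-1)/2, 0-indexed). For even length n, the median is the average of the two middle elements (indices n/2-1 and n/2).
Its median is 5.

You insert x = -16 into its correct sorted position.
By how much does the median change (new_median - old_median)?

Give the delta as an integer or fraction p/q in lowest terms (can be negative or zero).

Old median = 5
After inserting x = -16: new sorted = [-16, -7, -6, -4, 3, 7, 9, 11, 16]
New median = 3
Delta = 3 - 5 = -2

Answer: -2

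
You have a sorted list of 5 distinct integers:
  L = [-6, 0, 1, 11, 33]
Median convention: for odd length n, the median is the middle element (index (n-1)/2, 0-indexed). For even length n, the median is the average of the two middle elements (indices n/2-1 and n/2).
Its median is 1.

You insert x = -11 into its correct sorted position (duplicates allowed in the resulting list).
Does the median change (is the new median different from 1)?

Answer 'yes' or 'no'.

Answer: yes

Derivation:
Old median = 1
Insert x = -11
New median = 1/2
Changed? yes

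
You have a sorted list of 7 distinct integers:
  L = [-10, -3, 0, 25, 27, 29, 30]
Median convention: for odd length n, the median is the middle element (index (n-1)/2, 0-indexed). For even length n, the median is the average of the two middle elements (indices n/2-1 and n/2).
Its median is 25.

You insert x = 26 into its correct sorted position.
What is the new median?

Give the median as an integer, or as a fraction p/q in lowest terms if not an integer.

Answer: 51/2

Derivation:
Old list (sorted, length 7): [-10, -3, 0, 25, 27, 29, 30]
Old median = 25
Insert x = 26
Old length odd (7). Middle was index 3 = 25.
New length even (8). New median = avg of two middle elements.
x = 26: 4 elements are < x, 3 elements are > x.
New sorted list: [-10, -3, 0, 25, 26, 27, 29, 30]
New median = 51/2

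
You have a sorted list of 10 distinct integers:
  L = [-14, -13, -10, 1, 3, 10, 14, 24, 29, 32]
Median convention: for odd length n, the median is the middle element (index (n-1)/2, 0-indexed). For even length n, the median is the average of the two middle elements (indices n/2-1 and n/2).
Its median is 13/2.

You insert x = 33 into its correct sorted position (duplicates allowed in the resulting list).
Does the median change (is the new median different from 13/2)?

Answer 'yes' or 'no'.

Old median = 13/2
Insert x = 33
New median = 10
Changed? yes

Answer: yes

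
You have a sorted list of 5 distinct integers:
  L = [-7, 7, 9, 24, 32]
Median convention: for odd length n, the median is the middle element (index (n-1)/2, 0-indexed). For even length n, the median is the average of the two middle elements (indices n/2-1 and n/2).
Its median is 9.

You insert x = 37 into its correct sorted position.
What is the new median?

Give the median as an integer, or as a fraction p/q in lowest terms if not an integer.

Answer: 33/2

Derivation:
Old list (sorted, length 5): [-7, 7, 9, 24, 32]
Old median = 9
Insert x = 37
Old length odd (5). Middle was index 2 = 9.
New length even (6). New median = avg of two middle elements.
x = 37: 5 elements are < x, 0 elements are > x.
New sorted list: [-7, 7, 9, 24, 32, 37]
New median = 33/2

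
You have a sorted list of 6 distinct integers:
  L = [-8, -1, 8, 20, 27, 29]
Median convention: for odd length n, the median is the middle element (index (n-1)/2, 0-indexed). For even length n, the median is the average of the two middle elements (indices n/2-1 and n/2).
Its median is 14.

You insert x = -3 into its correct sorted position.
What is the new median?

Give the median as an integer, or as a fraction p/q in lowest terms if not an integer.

Old list (sorted, length 6): [-8, -1, 8, 20, 27, 29]
Old median = 14
Insert x = -3
Old length even (6). Middle pair: indices 2,3 = 8,20.
New length odd (7). New median = single middle element.
x = -3: 1 elements are < x, 5 elements are > x.
New sorted list: [-8, -3, -1, 8, 20, 27, 29]
New median = 8

Answer: 8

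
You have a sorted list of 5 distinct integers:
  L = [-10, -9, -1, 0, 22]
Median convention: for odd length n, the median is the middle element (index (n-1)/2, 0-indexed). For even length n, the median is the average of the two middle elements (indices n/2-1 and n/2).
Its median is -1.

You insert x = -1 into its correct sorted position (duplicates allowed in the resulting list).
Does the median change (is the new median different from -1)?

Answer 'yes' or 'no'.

Old median = -1
Insert x = -1
New median = -1
Changed? no

Answer: no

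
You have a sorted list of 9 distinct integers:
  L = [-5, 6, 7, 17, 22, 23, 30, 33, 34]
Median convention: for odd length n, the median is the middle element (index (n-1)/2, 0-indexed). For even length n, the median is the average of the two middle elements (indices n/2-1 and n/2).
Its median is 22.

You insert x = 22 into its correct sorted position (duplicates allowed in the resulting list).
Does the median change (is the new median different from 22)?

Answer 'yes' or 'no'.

Old median = 22
Insert x = 22
New median = 22
Changed? no

Answer: no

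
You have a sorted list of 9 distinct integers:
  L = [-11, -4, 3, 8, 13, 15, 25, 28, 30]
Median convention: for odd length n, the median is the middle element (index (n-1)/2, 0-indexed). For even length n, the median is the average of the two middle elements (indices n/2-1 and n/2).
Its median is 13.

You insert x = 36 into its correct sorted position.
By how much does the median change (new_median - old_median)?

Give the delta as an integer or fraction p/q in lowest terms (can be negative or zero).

Old median = 13
After inserting x = 36: new sorted = [-11, -4, 3, 8, 13, 15, 25, 28, 30, 36]
New median = 14
Delta = 14 - 13 = 1

Answer: 1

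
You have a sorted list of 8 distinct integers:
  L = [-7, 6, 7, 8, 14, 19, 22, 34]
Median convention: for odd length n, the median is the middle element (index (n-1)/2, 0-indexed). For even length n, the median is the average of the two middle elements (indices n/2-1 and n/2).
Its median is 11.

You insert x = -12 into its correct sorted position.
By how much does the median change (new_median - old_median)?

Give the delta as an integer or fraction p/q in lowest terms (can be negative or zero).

Answer: -3

Derivation:
Old median = 11
After inserting x = -12: new sorted = [-12, -7, 6, 7, 8, 14, 19, 22, 34]
New median = 8
Delta = 8 - 11 = -3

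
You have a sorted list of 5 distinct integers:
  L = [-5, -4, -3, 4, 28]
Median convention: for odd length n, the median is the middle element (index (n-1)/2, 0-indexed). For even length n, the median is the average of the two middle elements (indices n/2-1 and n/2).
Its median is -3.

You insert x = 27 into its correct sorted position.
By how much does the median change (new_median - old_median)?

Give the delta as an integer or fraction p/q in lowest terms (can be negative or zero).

Old median = -3
After inserting x = 27: new sorted = [-5, -4, -3, 4, 27, 28]
New median = 1/2
Delta = 1/2 - -3 = 7/2

Answer: 7/2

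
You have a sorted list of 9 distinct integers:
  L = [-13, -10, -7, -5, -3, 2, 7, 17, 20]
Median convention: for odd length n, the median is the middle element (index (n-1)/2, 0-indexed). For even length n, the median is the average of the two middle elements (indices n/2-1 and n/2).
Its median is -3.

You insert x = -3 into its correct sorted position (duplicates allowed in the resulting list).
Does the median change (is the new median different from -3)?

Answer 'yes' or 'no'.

Answer: no

Derivation:
Old median = -3
Insert x = -3
New median = -3
Changed? no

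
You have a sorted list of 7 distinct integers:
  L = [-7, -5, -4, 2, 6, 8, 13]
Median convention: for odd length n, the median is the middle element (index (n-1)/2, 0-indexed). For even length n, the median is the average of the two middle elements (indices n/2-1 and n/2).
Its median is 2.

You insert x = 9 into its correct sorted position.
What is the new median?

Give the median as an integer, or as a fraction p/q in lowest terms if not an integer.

Old list (sorted, length 7): [-7, -5, -4, 2, 6, 8, 13]
Old median = 2
Insert x = 9
Old length odd (7). Middle was index 3 = 2.
New length even (8). New median = avg of two middle elements.
x = 9: 6 elements are < x, 1 elements are > x.
New sorted list: [-7, -5, -4, 2, 6, 8, 9, 13]
New median = 4

Answer: 4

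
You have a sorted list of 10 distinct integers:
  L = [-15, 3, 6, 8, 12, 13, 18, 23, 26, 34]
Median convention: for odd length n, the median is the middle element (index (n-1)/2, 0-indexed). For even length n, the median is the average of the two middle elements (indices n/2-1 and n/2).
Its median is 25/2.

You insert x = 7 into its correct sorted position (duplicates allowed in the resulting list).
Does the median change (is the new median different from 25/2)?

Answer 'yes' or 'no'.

Answer: yes

Derivation:
Old median = 25/2
Insert x = 7
New median = 12
Changed? yes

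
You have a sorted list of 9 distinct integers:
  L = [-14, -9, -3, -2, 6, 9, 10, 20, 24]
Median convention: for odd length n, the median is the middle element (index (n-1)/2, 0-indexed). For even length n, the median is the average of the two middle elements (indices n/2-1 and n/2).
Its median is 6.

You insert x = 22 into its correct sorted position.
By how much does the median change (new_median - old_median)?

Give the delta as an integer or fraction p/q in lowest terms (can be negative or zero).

Answer: 3/2

Derivation:
Old median = 6
After inserting x = 22: new sorted = [-14, -9, -3, -2, 6, 9, 10, 20, 22, 24]
New median = 15/2
Delta = 15/2 - 6 = 3/2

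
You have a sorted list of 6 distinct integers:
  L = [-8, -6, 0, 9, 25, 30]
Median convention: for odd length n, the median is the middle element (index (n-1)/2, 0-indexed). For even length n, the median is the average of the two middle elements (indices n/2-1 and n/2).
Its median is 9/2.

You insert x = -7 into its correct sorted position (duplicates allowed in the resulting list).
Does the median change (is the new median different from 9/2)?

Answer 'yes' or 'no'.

Old median = 9/2
Insert x = -7
New median = 0
Changed? yes

Answer: yes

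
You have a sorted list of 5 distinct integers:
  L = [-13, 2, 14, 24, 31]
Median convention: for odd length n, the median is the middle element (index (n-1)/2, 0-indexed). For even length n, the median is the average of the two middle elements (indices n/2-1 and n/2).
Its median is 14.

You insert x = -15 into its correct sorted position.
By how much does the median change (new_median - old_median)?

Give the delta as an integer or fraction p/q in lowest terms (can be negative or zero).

Answer: -6

Derivation:
Old median = 14
After inserting x = -15: new sorted = [-15, -13, 2, 14, 24, 31]
New median = 8
Delta = 8 - 14 = -6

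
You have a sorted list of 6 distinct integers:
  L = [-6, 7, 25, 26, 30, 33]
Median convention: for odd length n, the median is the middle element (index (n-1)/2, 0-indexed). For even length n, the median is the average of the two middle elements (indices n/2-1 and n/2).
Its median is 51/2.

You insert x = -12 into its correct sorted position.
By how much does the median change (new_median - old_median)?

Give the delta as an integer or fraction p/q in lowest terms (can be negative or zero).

Answer: -1/2

Derivation:
Old median = 51/2
After inserting x = -12: new sorted = [-12, -6, 7, 25, 26, 30, 33]
New median = 25
Delta = 25 - 51/2 = -1/2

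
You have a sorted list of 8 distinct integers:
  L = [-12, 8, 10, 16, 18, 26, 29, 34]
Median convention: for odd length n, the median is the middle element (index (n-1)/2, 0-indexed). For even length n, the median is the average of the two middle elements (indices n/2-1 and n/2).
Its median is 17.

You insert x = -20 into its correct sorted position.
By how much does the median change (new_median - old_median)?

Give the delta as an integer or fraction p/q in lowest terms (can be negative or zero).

Old median = 17
After inserting x = -20: new sorted = [-20, -12, 8, 10, 16, 18, 26, 29, 34]
New median = 16
Delta = 16 - 17 = -1

Answer: -1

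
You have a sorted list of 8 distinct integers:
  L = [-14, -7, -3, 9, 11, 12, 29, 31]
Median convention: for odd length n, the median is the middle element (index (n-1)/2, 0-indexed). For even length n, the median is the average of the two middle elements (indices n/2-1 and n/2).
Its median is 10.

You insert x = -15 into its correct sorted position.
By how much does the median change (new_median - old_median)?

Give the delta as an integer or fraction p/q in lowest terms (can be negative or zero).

Answer: -1

Derivation:
Old median = 10
After inserting x = -15: new sorted = [-15, -14, -7, -3, 9, 11, 12, 29, 31]
New median = 9
Delta = 9 - 10 = -1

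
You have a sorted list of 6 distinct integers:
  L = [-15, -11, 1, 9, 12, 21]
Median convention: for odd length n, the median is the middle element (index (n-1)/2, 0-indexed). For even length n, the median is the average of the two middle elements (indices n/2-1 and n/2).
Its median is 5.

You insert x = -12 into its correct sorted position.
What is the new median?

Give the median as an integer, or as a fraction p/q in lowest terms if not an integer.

Old list (sorted, length 6): [-15, -11, 1, 9, 12, 21]
Old median = 5
Insert x = -12
Old length even (6). Middle pair: indices 2,3 = 1,9.
New length odd (7). New median = single middle element.
x = -12: 1 elements are < x, 5 elements are > x.
New sorted list: [-15, -12, -11, 1, 9, 12, 21]
New median = 1

Answer: 1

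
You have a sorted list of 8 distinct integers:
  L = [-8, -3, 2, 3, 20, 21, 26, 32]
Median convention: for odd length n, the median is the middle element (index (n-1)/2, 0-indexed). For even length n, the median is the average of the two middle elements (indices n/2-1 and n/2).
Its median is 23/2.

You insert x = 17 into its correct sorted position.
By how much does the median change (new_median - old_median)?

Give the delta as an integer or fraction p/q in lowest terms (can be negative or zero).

Answer: 11/2

Derivation:
Old median = 23/2
After inserting x = 17: new sorted = [-8, -3, 2, 3, 17, 20, 21, 26, 32]
New median = 17
Delta = 17 - 23/2 = 11/2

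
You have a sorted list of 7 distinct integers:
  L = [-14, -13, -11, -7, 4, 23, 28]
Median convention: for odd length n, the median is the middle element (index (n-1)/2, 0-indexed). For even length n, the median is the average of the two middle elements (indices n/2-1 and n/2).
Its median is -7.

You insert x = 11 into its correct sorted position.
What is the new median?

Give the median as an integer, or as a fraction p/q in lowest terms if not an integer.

Answer: -3/2

Derivation:
Old list (sorted, length 7): [-14, -13, -11, -7, 4, 23, 28]
Old median = -7
Insert x = 11
Old length odd (7). Middle was index 3 = -7.
New length even (8). New median = avg of two middle elements.
x = 11: 5 elements are < x, 2 elements are > x.
New sorted list: [-14, -13, -11, -7, 4, 11, 23, 28]
New median = -3/2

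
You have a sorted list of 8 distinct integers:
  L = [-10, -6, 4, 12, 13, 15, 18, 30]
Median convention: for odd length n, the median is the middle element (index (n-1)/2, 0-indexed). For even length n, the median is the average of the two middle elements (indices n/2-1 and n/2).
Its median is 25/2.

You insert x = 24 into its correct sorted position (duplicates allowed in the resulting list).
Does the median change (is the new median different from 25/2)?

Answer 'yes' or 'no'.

Answer: yes

Derivation:
Old median = 25/2
Insert x = 24
New median = 13
Changed? yes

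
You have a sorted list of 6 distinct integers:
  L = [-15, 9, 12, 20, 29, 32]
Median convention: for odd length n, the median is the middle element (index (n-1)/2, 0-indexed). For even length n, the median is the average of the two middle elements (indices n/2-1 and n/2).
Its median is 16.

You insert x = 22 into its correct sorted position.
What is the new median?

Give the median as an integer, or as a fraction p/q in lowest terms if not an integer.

Old list (sorted, length 6): [-15, 9, 12, 20, 29, 32]
Old median = 16
Insert x = 22
Old length even (6). Middle pair: indices 2,3 = 12,20.
New length odd (7). New median = single middle element.
x = 22: 4 elements are < x, 2 elements are > x.
New sorted list: [-15, 9, 12, 20, 22, 29, 32]
New median = 20

Answer: 20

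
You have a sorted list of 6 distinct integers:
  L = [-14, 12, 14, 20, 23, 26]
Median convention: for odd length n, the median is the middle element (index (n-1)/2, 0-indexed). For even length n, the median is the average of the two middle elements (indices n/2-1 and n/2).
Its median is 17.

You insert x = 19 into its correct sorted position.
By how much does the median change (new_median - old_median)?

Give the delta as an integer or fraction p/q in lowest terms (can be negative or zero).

Old median = 17
After inserting x = 19: new sorted = [-14, 12, 14, 19, 20, 23, 26]
New median = 19
Delta = 19 - 17 = 2

Answer: 2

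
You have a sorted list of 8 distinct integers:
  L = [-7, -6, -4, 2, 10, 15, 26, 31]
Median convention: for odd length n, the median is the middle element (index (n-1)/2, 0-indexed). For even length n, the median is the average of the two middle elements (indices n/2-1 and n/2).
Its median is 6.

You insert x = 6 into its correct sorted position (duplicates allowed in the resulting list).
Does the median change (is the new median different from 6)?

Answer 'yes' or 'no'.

Old median = 6
Insert x = 6
New median = 6
Changed? no

Answer: no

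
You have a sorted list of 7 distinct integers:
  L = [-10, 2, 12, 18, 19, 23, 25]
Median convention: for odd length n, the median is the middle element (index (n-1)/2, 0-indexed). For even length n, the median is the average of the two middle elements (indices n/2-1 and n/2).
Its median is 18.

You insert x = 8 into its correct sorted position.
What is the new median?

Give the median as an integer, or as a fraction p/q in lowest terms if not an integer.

Answer: 15

Derivation:
Old list (sorted, length 7): [-10, 2, 12, 18, 19, 23, 25]
Old median = 18
Insert x = 8
Old length odd (7). Middle was index 3 = 18.
New length even (8). New median = avg of two middle elements.
x = 8: 2 elements are < x, 5 elements are > x.
New sorted list: [-10, 2, 8, 12, 18, 19, 23, 25]
New median = 15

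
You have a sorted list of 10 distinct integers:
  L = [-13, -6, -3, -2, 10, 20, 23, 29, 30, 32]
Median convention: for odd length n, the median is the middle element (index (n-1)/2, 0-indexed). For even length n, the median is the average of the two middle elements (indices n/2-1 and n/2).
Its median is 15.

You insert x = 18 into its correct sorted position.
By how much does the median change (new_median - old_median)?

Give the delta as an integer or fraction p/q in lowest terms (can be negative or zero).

Answer: 3

Derivation:
Old median = 15
After inserting x = 18: new sorted = [-13, -6, -3, -2, 10, 18, 20, 23, 29, 30, 32]
New median = 18
Delta = 18 - 15 = 3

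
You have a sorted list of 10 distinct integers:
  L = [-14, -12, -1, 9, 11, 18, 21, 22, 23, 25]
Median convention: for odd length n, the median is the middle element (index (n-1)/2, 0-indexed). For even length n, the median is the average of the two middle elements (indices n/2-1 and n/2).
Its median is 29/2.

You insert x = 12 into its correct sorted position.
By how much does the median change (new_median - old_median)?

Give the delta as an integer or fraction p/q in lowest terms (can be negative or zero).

Old median = 29/2
After inserting x = 12: new sorted = [-14, -12, -1, 9, 11, 12, 18, 21, 22, 23, 25]
New median = 12
Delta = 12 - 29/2 = -5/2

Answer: -5/2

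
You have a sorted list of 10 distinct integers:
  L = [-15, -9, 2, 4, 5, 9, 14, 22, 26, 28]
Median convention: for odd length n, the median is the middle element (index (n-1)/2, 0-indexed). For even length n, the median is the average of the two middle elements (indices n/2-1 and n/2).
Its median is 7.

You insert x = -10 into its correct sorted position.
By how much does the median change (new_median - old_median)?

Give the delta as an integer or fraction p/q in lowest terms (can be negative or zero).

Old median = 7
After inserting x = -10: new sorted = [-15, -10, -9, 2, 4, 5, 9, 14, 22, 26, 28]
New median = 5
Delta = 5 - 7 = -2

Answer: -2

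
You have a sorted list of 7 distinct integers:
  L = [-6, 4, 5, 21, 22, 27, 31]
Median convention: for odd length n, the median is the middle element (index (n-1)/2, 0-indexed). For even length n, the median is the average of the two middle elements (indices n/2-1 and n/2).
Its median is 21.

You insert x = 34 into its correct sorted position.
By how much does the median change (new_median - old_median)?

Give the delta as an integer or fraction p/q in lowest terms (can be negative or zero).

Old median = 21
After inserting x = 34: new sorted = [-6, 4, 5, 21, 22, 27, 31, 34]
New median = 43/2
Delta = 43/2 - 21 = 1/2

Answer: 1/2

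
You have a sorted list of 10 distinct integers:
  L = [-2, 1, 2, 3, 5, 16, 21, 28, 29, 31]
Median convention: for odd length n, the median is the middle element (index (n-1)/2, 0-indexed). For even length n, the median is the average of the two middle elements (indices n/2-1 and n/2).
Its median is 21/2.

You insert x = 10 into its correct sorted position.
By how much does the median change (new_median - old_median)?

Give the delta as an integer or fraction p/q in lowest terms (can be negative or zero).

Answer: -1/2

Derivation:
Old median = 21/2
After inserting x = 10: new sorted = [-2, 1, 2, 3, 5, 10, 16, 21, 28, 29, 31]
New median = 10
Delta = 10 - 21/2 = -1/2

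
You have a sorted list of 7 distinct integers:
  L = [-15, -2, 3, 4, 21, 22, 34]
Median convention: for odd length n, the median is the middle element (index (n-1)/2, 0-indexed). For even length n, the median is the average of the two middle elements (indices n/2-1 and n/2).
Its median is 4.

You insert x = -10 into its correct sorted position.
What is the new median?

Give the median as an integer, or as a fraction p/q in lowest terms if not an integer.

Answer: 7/2

Derivation:
Old list (sorted, length 7): [-15, -2, 3, 4, 21, 22, 34]
Old median = 4
Insert x = -10
Old length odd (7). Middle was index 3 = 4.
New length even (8). New median = avg of two middle elements.
x = -10: 1 elements are < x, 6 elements are > x.
New sorted list: [-15, -10, -2, 3, 4, 21, 22, 34]
New median = 7/2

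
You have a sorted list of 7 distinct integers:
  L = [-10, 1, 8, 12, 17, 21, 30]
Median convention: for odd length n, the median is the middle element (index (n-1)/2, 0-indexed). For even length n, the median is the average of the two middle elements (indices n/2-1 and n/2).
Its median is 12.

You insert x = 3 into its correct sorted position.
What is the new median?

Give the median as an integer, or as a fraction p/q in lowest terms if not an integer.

Answer: 10

Derivation:
Old list (sorted, length 7): [-10, 1, 8, 12, 17, 21, 30]
Old median = 12
Insert x = 3
Old length odd (7). Middle was index 3 = 12.
New length even (8). New median = avg of two middle elements.
x = 3: 2 elements are < x, 5 elements are > x.
New sorted list: [-10, 1, 3, 8, 12, 17, 21, 30]
New median = 10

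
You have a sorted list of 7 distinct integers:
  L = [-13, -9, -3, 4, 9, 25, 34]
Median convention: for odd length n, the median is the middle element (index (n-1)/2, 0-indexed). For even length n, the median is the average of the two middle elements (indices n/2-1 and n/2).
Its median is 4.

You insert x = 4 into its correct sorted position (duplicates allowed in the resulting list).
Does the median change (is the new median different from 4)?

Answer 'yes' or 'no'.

Old median = 4
Insert x = 4
New median = 4
Changed? no

Answer: no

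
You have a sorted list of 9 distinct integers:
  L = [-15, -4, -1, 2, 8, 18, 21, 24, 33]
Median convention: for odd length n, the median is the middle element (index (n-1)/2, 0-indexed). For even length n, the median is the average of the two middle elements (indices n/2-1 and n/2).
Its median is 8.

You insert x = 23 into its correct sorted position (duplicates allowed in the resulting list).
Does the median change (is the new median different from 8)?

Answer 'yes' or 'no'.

Old median = 8
Insert x = 23
New median = 13
Changed? yes

Answer: yes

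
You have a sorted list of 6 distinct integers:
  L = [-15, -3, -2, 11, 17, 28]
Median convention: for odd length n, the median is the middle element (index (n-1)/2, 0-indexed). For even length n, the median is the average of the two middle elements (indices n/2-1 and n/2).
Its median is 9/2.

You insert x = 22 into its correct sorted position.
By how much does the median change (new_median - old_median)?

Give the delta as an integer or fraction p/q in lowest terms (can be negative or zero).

Answer: 13/2

Derivation:
Old median = 9/2
After inserting x = 22: new sorted = [-15, -3, -2, 11, 17, 22, 28]
New median = 11
Delta = 11 - 9/2 = 13/2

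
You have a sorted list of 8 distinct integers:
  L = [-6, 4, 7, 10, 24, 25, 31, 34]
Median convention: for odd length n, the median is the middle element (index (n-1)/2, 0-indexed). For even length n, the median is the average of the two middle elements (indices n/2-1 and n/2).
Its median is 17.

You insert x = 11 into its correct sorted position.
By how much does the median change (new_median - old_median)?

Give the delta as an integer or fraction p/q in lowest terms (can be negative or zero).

Answer: -6

Derivation:
Old median = 17
After inserting x = 11: new sorted = [-6, 4, 7, 10, 11, 24, 25, 31, 34]
New median = 11
Delta = 11 - 17 = -6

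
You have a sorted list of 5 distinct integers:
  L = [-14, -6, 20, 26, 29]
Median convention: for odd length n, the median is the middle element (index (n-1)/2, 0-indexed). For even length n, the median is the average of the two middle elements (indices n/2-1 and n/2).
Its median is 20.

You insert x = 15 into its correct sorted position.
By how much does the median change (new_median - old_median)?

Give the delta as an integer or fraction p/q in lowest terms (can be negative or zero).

Answer: -5/2

Derivation:
Old median = 20
After inserting x = 15: new sorted = [-14, -6, 15, 20, 26, 29]
New median = 35/2
Delta = 35/2 - 20 = -5/2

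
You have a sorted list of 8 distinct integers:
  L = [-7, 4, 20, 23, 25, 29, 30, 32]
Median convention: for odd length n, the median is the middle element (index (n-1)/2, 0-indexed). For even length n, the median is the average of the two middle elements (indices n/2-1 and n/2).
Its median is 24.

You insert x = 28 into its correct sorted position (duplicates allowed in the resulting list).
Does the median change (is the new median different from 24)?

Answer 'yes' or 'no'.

Answer: yes

Derivation:
Old median = 24
Insert x = 28
New median = 25
Changed? yes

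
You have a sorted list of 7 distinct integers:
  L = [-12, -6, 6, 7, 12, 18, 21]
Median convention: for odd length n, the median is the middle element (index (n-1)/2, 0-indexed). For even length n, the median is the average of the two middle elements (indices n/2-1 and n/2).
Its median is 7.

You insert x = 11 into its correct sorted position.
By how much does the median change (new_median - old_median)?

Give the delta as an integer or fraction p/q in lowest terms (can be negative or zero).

Old median = 7
After inserting x = 11: new sorted = [-12, -6, 6, 7, 11, 12, 18, 21]
New median = 9
Delta = 9 - 7 = 2

Answer: 2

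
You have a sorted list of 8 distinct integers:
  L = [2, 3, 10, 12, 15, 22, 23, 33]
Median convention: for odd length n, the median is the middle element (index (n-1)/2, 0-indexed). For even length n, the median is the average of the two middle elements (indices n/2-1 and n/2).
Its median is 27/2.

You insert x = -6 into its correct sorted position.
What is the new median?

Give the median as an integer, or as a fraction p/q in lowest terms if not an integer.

Answer: 12

Derivation:
Old list (sorted, length 8): [2, 3, 10, 12, 15, 22, 23, 33]
Old median = 27/2
Insert x = -6
Old length even (8). Middle pair: indices 3,4 = 12,15.
New length odd (9). New median = single middle element.
x = -6: 0 elements are < x, 8 elements are > x.
New sorted list: [-6, 2, 3, 10, 12, 15, 22, 23, 33]
New median = 12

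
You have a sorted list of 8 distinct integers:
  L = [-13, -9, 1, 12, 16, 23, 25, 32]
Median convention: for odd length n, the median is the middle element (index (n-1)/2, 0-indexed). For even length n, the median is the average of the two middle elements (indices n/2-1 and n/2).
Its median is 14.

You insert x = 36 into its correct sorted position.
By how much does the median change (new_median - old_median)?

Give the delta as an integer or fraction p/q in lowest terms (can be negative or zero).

Old median = 14
After inserting x = 36: new sorted = [-13, -9, 1, 12, 16, 23, 25, 32, 36]
New median = 16
Delta = 16 - 14 = 2

Answer: 2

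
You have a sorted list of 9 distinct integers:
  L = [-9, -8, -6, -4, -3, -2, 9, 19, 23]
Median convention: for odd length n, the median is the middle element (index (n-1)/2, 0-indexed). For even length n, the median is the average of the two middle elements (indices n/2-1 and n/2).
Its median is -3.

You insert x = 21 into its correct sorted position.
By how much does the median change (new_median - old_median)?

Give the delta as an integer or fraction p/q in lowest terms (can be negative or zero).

Answer: 1/2

Derivation:
Old median = -3
After inserting x = 21: new sorted = [-9, -8, -6, -4, -3, -2, 9, 19, 21, 23]
New median = -5/2
Delta = -5/2 - -3 = 1/2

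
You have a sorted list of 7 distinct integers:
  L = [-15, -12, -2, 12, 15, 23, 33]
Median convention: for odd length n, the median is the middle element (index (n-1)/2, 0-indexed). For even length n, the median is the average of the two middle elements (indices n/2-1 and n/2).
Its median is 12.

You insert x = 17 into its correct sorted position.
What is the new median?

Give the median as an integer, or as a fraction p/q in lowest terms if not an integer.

Old list (sorted, length 7): [-15, -12, -2, 12, 15, 23, 33]
Old median = 12
Insert x = 17
Old length odd (7). Middle was index 3 = 12.
New length even (8). New median = avg of two middle elements.
x = 17: 5 elements are < x, 2 elements are > x.
New sorted list: [-15, -12, -2, 12, 15, 17, 23, 33]
New median = 27/2

Answer: 27/2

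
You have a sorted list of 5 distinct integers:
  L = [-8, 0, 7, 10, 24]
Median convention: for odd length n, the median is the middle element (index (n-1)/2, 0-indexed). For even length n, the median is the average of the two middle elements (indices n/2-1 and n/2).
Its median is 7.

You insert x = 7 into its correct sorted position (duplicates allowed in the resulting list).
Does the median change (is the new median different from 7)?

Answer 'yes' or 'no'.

Old median = 7
Insert x = 7
New median = 7
Changed? no

Answer: no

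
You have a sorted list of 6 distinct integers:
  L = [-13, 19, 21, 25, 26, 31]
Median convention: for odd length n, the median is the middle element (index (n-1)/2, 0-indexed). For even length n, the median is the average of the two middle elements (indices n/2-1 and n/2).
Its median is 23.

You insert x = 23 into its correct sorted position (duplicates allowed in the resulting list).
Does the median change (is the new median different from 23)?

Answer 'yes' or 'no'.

Answer: no

Derivation:
Old median = 23
Insert x = 23
New median = 23
Changed? no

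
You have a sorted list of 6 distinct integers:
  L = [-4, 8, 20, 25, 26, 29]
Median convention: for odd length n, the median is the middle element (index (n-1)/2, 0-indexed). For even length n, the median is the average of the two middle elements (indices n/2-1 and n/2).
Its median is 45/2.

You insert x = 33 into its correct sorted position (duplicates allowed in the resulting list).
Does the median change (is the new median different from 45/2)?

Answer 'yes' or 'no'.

Old median = 45/2
Insert x = 33
New median = 25
Changed? yes

Answer: yes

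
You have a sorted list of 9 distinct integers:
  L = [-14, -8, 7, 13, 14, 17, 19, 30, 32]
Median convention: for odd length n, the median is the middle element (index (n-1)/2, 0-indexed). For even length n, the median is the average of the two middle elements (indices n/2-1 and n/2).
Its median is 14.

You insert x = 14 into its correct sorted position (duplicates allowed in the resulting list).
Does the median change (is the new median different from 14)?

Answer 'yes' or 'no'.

Old median = 14
Insert x = 14
New median = 14
Changed? no

Answer: no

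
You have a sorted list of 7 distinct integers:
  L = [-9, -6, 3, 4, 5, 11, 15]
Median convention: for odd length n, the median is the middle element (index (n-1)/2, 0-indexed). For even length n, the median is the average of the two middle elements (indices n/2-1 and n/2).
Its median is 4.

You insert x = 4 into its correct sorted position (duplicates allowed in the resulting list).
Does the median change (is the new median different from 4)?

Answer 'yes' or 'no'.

Answer: no

Derivation:
Old median = 4
Insert x = 4
New median = 4
Changed? no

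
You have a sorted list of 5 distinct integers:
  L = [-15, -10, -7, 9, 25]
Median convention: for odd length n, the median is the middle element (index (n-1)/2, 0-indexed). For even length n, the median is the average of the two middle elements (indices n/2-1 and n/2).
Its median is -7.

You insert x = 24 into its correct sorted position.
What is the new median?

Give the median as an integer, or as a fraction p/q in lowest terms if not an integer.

Old list (sorted, length 5): [-15, -10, -7, 9, 25]
Old median = -7
Insert x = 24
Old length odd (5). Middle was index 2 = -7.
New length even (6). New median = avg of two middle elements.
x = 24: 4 elements are < x, 1 elements are > x.
New sorted list: [-15, -10, -7, 9, 24, 25]
New median = 1

Answer: 1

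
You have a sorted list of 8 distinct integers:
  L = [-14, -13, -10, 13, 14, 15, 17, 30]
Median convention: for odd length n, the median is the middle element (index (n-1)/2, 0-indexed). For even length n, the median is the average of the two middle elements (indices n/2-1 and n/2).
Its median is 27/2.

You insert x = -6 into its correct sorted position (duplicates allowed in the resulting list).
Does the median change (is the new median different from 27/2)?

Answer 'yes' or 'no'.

Old median = 27/2
Insert x = -6
New median = 13
Changed? yes

Answer: yes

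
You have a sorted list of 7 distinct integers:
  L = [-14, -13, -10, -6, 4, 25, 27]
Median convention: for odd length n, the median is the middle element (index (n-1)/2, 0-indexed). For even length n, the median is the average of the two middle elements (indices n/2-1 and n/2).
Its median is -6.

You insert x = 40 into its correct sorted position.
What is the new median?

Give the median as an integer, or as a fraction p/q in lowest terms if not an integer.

Old list (sorted, length 7): [-14, -13, -10, -6, 4, 25, 27]
Old median = -6
Insert x = 40
Old length odd (7). Middle was index 3 = -6.
New length even (8). New median = avg of two middle elements.
x = 40: 7 elements are < x, 0 elements are > x.
New sorted list: [-14, -13, -10, -6, 4, 25, 27, 40]
New median = -1

Answer: -1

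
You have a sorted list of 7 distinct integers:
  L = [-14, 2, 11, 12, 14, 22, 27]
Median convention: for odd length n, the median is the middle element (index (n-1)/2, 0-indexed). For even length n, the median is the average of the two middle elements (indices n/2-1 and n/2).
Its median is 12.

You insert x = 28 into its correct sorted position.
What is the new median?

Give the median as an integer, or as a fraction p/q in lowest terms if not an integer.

Answer: 13

Derivation:
Old list (sorted, length 7): [-14, 2, 11, 12, 14, 22, 27]
Old median = 12
Insert x = 28
Old length odd (7). Middle was index 3 = 12.
New length even (8). New median = avg of two middle elements.
x = 28: 7 elements are < x, 0 elements are > x.
New sorted list: [-14, 2, 11, 12, 14, 22, 27, 28]
New median = 13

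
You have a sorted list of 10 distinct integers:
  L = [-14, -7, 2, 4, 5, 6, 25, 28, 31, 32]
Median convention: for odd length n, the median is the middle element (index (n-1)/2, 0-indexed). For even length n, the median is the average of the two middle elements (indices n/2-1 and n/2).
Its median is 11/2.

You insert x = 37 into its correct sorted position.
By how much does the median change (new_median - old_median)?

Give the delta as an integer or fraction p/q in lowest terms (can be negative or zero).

Answer: 1/2

Derivation:
Old median = 11/2
After inserting x = 37: new sorted = [-14, -7, 2, 4, 5, 6, 25, 28, 31, 32, 37]
New median = 6
Delta = 6 - 11/2 = 1/2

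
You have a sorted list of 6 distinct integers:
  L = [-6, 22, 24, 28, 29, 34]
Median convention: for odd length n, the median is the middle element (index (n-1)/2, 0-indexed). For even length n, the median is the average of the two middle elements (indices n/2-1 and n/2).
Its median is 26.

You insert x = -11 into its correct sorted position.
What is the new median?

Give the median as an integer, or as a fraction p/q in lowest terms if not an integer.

Old list (sorted, length 6): [-6, 22, 24, 28, 29, 34]
Old median = 26
Insert x = -11
Old length even (6). Middle pair: indices 2,3 = 24,28.
New length odd (7). New median = single middle element.
x = -11: 0 elements are < x, 6 elements are > x.
New sorted list: [-11, -6, 22, 24, 28, 29, 34]
New median = 24

Answer: 24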